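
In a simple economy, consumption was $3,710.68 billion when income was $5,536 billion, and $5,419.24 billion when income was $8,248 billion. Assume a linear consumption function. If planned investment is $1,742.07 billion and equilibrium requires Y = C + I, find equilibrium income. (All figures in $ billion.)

Y = 5311

MPC = (5419.24 − 3710.68)/(8248 − 5536) = 1708.56/2712 = 0.63
a = 3710.68 − 0.63(5536) = 223
Equilibrium: Y = 223 + 0.63Y + 1742.07
0.37Y = 1965.07, so Y = 1965.07/0.37 = 5311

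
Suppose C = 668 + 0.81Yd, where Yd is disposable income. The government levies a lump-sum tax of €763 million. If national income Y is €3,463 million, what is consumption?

Yd = Y − T = 3463 − 763 = 2700
C = 668 + 0.81(2700) = 668 + 2187 = 2855

C = 2855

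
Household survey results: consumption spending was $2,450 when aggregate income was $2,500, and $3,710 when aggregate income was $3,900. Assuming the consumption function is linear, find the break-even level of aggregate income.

MPC = (3710 − 2450)/(3900 − 2500) = 1260/1400 = 0.9
a = 2450 − 0.9(2500) = 2450 − 2250 = 200
Break-even: Y = a/(1−MPC) = 200/0.1 = 2000

Y = 2000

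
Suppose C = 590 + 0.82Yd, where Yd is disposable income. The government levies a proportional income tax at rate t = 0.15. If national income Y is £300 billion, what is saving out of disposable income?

Yd = (1 − 0.15)(300) = 0.85(300) = 255
C = 590 + 0.82(255) = 590 + 209.1 = 799.1
S = Yd − C = 255 − 799.1 = -544.1

S = -544.1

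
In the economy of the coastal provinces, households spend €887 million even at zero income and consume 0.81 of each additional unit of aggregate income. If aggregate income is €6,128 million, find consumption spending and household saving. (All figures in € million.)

C = 887 + 0.81(6128) = 887 + 4963.68 = 5850.68
S = Y − C = 6128 − 5850.68 = 277.32

C = 5850.68; S = 277.32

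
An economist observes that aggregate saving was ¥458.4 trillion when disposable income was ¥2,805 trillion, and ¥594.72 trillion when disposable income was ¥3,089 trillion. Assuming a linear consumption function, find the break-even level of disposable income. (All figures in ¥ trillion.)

Y = 1850

MPS = ΔS/ΔY = (594.72 − 458.4)/(3089 − 2805) = 136.32/284 = 0.48
MPC = 1 − MPS = 0.52
From S(2805) = 458.4: −a + 0.48(2805) = 458.4, so a = 1346.4 − 458.4 = 888
Break-even (S = 0): Y = a/MPS = 888/0.48 = 1850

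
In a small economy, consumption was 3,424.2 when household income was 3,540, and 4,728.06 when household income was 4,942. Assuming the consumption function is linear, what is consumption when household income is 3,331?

MPC = (4728.06 − 3424.2)/(4942 − 3540) = 1303.86/1402 = 0.93
a = 3424.2 − 0.93(3540) = 3424.2 − 3292.2 = 132
C = 132 + 0.93(3331) = 132 + 3097.83 = 3229.83

C = 3229.83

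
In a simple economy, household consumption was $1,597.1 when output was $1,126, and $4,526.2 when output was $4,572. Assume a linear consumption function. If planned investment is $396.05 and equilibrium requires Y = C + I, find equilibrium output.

MPC = (4526.2 − 1597.1)/(4572 − 1126) = 2929.1/3446 = 0.85
a = 1597.1 − 0.85(1126) = 640
Equilibrium: Y = 640 + 0.85Y + 396.05
0.15Y = 1036.05, so Y = 1036.05/0.15 = 6907

Y = 6907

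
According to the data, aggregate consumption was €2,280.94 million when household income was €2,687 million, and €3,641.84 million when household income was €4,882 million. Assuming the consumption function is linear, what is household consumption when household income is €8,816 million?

C = 6080.92

MPC = (3641.84 − 2280.94)/(4882 − 2687) = 1360.9/2195 = 0.62
a = 2280.94 − 0.62(2687) = 2280.94 − 1665.94 = 615
C = 615 + 0.62(8816) = 615 + 5465.92 = 6080.92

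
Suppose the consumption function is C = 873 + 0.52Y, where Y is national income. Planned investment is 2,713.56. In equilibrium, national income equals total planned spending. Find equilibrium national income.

Y = C + I = 873 + 0.52Y + 2713.56
Y − 0.52Y = 3586.56
0.48Y = 3586.56, so Y = 3586.56/0.48 = 7472

Y = 7472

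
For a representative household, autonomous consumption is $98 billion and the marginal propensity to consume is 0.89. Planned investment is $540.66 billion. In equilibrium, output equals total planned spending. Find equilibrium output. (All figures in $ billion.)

Y = 5806

Y = C + I = 98 + 0.89Y + 540.66
Y − 0.89Y = 638.66
0.11Y = 638.66, so Y = 638.66/0.11 = 5806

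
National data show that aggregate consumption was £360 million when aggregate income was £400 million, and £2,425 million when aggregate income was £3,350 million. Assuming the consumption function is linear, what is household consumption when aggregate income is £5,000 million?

C = 3580

MPC = (2425 − 360)/(3350 − 400) = 2065/2950 = 0.7
a = 360 − 0.7(400) = 360 − 280 = 80
C = 80 + 0.7(5000) = 80 + 3500 = 3580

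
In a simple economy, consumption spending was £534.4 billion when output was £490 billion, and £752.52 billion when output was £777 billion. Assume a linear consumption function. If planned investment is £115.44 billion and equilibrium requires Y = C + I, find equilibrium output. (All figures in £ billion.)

MPC = (752.52 − 534.4)/(777 − 490) = 218.12/287 = 0.76
a = 534.4 − 0.76(490) = 162
Equilibrium: Y = 162 + 0.76Y + 115.44
0.24Y = 277.44, so Y = 277.44/0.24 = 1156

Y = 1156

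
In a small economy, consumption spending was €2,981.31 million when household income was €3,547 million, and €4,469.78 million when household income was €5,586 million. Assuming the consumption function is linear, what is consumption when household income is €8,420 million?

C = 6538.6

MPC = (4469.78 − 2981.31)/(5586 − 3547) = 1488.47/2039 = 0.73
a = 2981.31 − 0.73(3547) = 2981.31 − 2589.31 = 392
C = 392 + 0.73(8420) = 392 + 6146.6 = 6538.6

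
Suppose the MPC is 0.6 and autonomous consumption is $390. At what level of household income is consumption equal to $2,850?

Y = 4100

390 + 0.6Y = 2850
0.6Y = 2460, so Y = 2460/0.6 = 4100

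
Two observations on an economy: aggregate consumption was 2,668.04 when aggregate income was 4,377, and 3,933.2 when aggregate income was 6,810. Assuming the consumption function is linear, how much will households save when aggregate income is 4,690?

MPC = (3933.2 − 2668.04)/(6810 − 4377) = 1265.16/2433 = 0.52
a = 2668.04 − 0.52(4377) = 2668.04 − 2276.04 = 392
C = 392 + 0.52(4690) = 2830.8
S = 4690 − 2830.8 = 1859.2

S = 1859.2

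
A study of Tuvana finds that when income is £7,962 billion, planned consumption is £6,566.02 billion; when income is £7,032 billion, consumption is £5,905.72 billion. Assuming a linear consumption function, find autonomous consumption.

a = 913

MPC = ΔC/ΔY = (6566.02 − 5905.72)/(7962 − 7032) = 660.3/930 = 0.71
a = C − MPC·Y = 5905.72 − 0.71(7032) = 5905.72 − 4992.72 = 913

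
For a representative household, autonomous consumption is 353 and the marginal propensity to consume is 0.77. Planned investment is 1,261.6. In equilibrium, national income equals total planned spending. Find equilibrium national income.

Y = 7020

Y = C + I = 353 + 0.77Y + 1261.6
Y − 0.77Y = 1614.6
0.23Y = 1614.6, so Y = 1614.6/0.23 = 7020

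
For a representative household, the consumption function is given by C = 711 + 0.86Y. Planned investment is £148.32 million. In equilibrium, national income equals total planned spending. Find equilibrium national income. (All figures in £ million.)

Y = 6138

Y = C + I = 711 + 0.86Y + 148.32
Y − 0.86Y = 859.32
0.14Y = 859.32, so Y = 859.32/0.14 = 6138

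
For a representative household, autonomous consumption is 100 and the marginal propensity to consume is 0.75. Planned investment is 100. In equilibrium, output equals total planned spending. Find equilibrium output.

Y = 800

Y = C + I = 100 + 0.75Y + 100
Y − 0.75Y = 200
0.25Y = 200, so Y = 200/0.25 = 800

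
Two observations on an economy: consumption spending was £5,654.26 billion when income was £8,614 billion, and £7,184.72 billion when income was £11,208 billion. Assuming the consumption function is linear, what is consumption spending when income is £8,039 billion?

C = 5315.01

MPC = (7184.72 − 5654.26)/(11208 − 8614) = 1530.46/2594 = 0.59
a = 5654.26 − 0.59(8614) = 5654.26 − 5082.26 = 572
C = 572 + 0.59(8039) = 572 + 4743.01 = 5315.01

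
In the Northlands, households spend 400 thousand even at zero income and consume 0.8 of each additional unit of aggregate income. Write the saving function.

S = -400 + 0.2Y

S = Y − C = Y − (400 + 0.8Y) = -400 + (1 − 0.8)Y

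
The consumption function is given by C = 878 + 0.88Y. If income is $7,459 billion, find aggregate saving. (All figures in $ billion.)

C = 878 + 0.88(7459) = 878 + 6563.92 = 7441.92
S = Y − C = 7459 − 7441.92 = 17.08

S = 17.08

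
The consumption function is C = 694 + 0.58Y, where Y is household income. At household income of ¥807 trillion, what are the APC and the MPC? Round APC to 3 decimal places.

APC = 1.440; MPC = 0.58

MPC = 0.58 (the slope of the consumption function)
C = 694 + 0.58(807) = 1162.06, so APC = 1162.06/807 = 1.440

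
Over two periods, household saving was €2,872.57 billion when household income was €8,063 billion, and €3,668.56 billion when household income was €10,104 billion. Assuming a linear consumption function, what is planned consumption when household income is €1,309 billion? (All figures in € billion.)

MPS = ΔS/ΔY = (3668.56 − 2872.57)/(10104 − 8063) = 795.99/2041 = 0.39
MPC = 1 − MPS = 0.61
Autonomous saving = 2872.57 − 0.39(8063) = -272, so a = 272
C = 272 + 0.61(1309) = 272 + 798.49 = 1070.49

C = 1070.49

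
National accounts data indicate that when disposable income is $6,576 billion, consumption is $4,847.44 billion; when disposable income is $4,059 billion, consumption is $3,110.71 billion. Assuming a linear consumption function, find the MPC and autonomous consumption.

MPC = 0.69; a = 310

MPC = ΔC/ΔY = (4847.44 − 3110.71)/(6576 − 4059) = 1736.73/2517 = 0.69
a = C − MPC·Y = 3110.71 − 0.69(4059) = 3110.71 − 2800.71 = 310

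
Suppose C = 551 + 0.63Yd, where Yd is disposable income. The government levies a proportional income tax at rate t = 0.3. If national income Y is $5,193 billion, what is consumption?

C = 2841.113

Yd = (1 − 0.3)(5193) = 0.7(5193) = 3635.1
C = 551 + 0.63(3635.1) = 551 + 2290.113 = 2841.113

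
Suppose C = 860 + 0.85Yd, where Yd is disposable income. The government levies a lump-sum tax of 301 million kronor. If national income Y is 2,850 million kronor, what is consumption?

Yd = Y − T = 2850 − 301 = 2549
C = 860 + 0.85(2549) = 860 + 2166.65 = 3026.65

C = 3026.65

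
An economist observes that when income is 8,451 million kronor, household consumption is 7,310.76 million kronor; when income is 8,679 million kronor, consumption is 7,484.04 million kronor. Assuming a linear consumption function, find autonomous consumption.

MPC = ΔC/ΔY = (7484.04 − 7310.76)/(8679 − 8451) = 173.28/228 = 0.76
a = C − MPC·Y = 7310.76 − 0.76(8451) = 7310.76 − 6422.76 = 888

a = 888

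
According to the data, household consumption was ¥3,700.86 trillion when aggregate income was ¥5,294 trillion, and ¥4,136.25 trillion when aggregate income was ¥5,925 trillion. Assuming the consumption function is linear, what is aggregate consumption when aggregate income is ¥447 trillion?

C = 356.43

MPC = (4136.25 − 3700.86)/(5925 − 5294) = 435.39/631 = 0.69
a = 3700.86 − 0.69(5294) = 3700.86 − 3652.86 = 48
C = 48 + 0.69(447) = 48 + 308.43 = 356.43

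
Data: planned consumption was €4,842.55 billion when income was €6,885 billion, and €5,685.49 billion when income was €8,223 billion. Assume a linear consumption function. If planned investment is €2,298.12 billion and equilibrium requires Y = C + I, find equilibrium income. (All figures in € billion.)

MPC = (5685.49 − 4842.55)/(8223 − 6885) = 842.94/1338 = 0.63
a = 4842.55 − 0.63(6885) = 505
Equilibrium: Y = 505 + 0.63Y + 2298.12
0.37Y = 2803.12, so Y = 2803.12/0.37 = 7576

Y = 7576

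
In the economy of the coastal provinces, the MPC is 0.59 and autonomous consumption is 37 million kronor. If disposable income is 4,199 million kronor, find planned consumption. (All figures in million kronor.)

C = 2514.41

C = 37 + 0.59(4199) = 37 + 2477.41 = 2514.41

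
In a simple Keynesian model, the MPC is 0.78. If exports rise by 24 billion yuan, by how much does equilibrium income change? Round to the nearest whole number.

ΔY ≈ 109

The multiplier is 1/(1 − MPC) = 1/0.22.
ΔY = 24/0.22 = 109.09 ≈ 109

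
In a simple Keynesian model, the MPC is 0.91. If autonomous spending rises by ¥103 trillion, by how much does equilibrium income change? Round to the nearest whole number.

ΔY ≈ 1144

The multiplier is 1/(1 − MPC) = 1/0.09.
ΔY = 103/0.09 = 1144.44 ≈ 1144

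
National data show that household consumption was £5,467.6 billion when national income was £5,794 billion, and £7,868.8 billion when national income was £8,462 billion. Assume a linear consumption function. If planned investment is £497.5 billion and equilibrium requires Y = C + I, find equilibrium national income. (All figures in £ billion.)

Y = 7505

MPC = (7868.8 − 5467.6)/(8462 − 5794) = 2401.2/2668 = 0.9
a = 5467.6 − 0.9(5794) = 253
Equilibrium: Y = 253 + 0.9Y + 497.5
0.1Y = 750.5, so Y = 750.5/0.1 = 7505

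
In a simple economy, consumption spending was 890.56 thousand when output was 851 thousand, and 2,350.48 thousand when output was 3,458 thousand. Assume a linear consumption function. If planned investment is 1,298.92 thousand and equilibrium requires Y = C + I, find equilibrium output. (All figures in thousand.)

MPC = (2350.48 − 890.56)/(3458 − 851) = 1459.92/2607 = 0.56
a = 890.56 − 0.56(851) = 414
Equilibrium: Y = 414 + 0.56Y + 1298.92
0.44Y = 1712.92, so Y = 1712.92/0.44 = 3893

Y = 3893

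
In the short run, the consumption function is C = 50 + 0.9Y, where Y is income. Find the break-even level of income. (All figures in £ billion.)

Y = 500

At break-even, C = Y: 50 + 0.9Y = Y
0.1Y = 50, so Y = 50/0.1 = 500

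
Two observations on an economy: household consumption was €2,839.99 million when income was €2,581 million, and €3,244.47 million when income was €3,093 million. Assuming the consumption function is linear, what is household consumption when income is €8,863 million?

C = 7802.77

MPC = (3244.47 − 2839.99)/(3093 − 2581) = 404.48/512 = 0.79
a = 2839.99 − 0.79(2581) = 2839.99 − 2038.99 = 801
C = 801 + 0.79(8863) = 801 + 7001.77 = 7802.77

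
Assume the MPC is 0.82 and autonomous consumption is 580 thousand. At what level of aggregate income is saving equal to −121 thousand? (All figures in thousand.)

Y = 2550

S = Y − C = -580 + 0.18Y
-580 + 0.18Y = -121, so 0.18Y = 459 and Y = 2550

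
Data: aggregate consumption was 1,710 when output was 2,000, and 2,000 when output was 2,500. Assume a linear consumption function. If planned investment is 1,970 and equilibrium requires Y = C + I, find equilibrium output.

MPC = (2000 − 1710)/(2500 − 2000) = 290/500 = 0.58
a = 1710 − 0.58(2000) = 550
Equilibrium: Y = 550 + 0.58Y + 1970
0.42Y = 2520, so Y = 2520/0.42 = 6000

Y = 6000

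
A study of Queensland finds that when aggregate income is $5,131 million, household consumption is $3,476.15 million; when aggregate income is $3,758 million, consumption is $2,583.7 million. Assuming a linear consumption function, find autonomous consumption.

MPC = ΔC/ΔY = (3476.15 − 2583.7)/(5131 − 3758) = 892.45/1373 = 0.65
a = C − MPC·Y = 2583.7 − 0.65(3758) = 2583.7 − 2442.7 = 141

a = 141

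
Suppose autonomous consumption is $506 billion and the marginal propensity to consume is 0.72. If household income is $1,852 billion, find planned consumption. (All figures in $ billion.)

C = 1839.44

C = 506 + 0.72(1852) = 506 + 1333.44 = 1839.44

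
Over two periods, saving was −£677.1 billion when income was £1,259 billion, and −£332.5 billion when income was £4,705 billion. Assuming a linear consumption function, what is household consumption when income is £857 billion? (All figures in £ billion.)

C = 1574.3

MPS = ΔS/ΔY = (-332.5 − (-677.1))/(4705 − 1259) = 344.6/3446 = 0.1
MPC = 1 − MPS = 0.9
Autonomous saving = -677.1 − 0.1(1259) = -803, so a = 803
C = 803 + 0.9(857) = 803 + 771.3 = 1574.3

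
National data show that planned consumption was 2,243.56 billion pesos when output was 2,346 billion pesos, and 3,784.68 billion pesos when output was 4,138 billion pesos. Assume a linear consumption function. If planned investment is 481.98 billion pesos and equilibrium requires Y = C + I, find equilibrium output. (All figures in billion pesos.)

Y = 5057

MPC = (3784.68 − 2243.56)/(4138 − 2346) = 1541.12/1792 = 0.86
a = 2243.56 − 0.86(2346) = 226
Equilibrium: Y = 226 + 0.86Y + 481.98
0.14Y = 707.98, so Y = 707.98/0.14 = 5057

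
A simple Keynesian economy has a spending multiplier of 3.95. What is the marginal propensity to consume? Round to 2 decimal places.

MPC = 0.75

k = 1/(1 − MPC), so 1 − MPC = 1/k = 1/3.95 = 0.2532
MPC = 1 − 0.2532 = 0.75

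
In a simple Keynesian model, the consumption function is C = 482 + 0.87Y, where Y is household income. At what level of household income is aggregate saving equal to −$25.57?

S = Y − C = -482 + 0.13Y
-482 + 0.13Y = -25.57, so 0.13Y = 456.43 and Y = 3511

Y = 3511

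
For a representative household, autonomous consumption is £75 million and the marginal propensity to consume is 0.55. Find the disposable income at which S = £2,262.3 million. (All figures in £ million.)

S = Y − C = -75 + 0.45Y
-75 + 0.45Y = 2262.3, so 0.45Y = 2337.3 and Y = 5194

Y = 5194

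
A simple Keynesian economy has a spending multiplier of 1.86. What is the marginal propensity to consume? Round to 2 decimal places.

MPC = 0.46

k = 1/(1 − MPC), so 1 − MPC = 1/k = 1/1.86 = 0.5376
MPC = 1 − 0.5376 = 0.46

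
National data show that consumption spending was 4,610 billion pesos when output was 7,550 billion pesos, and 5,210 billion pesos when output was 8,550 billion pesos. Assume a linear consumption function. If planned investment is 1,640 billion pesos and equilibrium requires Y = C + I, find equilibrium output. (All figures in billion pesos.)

MPC = (5210 − 4610)/(8550 − 7550) = 600/1000 = 0.6
a = 4610 − 0.6(7550) = 80
Equilibrium: Y = 80 + 0.6Y + 1640
0.4Y = 1720, so Y = 1720/0.4 = 4300

Y = 4300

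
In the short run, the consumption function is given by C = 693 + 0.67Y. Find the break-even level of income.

Y = 2100

At break-even, C = Y: 693 + 0.67Y = Y
0.33Y = 693, so Y = 693/0.33 = 2100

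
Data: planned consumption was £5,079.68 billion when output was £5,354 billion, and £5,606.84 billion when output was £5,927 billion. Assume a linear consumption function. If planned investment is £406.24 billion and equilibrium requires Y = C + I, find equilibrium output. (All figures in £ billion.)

MPC = (5606.84 − 5079.68)/(5927 − 5354) = 527.16/573 = 0.92
a = 5079.68 − 0.92(5354) = 154
Equilibrium: Y = 154 + 0.92Y + 406.24
0.08Y = 560.24, so Y = 560.24/0.08 = 7003

Y = 7003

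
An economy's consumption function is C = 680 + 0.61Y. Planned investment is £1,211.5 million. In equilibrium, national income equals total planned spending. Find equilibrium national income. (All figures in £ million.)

Y = 4850

Y = C + I = 680 + 0.61Y + 1211.5
Y − 0.61Y = 1891.5
0.39Y = 1891.5, so Y = 1891.5/0.39 = 4850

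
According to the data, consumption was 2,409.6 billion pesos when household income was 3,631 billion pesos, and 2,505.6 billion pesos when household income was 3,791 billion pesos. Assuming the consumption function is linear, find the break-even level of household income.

MPC = (2505.6 − 2409.6)/(3791 − 3631) = 96/160 = 0.6
a = 2409.6 − 0.6(3631) = 2409.6 − 2178.6 = 231
Break-even: Y = a/(1−MPC) = 231/0.4 = 577.5

Y = 577.5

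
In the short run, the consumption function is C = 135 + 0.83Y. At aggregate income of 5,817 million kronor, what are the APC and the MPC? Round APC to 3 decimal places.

MPC = 0.83 (the slope of the consumption function)
C = 135 + 0.83(5817) = 4963.11, so APC = 4963.11/5817 = 0.853

APC = 0.853; MPC = 0.83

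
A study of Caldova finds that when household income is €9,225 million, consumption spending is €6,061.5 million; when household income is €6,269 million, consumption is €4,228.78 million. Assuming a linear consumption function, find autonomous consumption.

MPC = ΔC/ΔY = (6061.5 − 4228.78)/(9225 − 6269) = 1832.72/2956 = 0.62
a = C − MPC·Y = 4228.78 − 0.62(6269) = 4228.78 − 3886.78 = 342

a = 342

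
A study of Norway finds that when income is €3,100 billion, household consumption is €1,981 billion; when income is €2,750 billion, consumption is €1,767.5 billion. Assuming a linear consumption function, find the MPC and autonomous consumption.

MPC = 0.61; a = 90

MPC = ΔC/ΔY = (1981 − 1767.5)/(3100 − 2750) = 213.5/350 = 0.61
a = C − MPC·Y = 1767.5 − 0.61(2750) = 1767.5 − 1677.5 = 90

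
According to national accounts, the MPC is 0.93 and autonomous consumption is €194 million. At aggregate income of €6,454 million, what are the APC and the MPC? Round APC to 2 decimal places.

APC = 0.96; MPC = 0.93

MPC = 0.93 (the slope of the consumption function)
C = 194 + 0.93(6454) = 6196.22, so APC = 6196.22/6454 = 0.96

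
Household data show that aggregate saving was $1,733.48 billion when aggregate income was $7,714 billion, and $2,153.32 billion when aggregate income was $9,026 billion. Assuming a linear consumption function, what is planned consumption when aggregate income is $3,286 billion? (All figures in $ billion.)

C = 2969.48

MPS = ΔS/ΔY = (2153.32 − 1733.48)/(9026 − 7714) = 419.84/1312 = 0.32
MPC = 1 − MPS = 0.68
Autonomous saving = 1733.48 − 0.32(7714) = -735, so a = 735
C = 735 + 0.68(3286) = 735 + 2234.48 = 2969.48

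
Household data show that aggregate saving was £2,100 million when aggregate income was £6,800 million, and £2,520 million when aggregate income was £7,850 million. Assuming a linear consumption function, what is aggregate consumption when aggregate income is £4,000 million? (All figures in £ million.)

C = 3020

MPS = ΔS/ΔY = (2520 − 2100)/(7850 − 6800) = 420/1050 = 0.4
MPC = 1 − MPS = 0.6
Autonomous saving = 2100 − 0.4(6800) = -620, so a = 620
C = 620 + 0.6(4000) = 620 + 2400 = 3020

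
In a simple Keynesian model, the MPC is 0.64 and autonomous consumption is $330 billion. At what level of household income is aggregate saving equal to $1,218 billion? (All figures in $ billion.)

S = Y − C = -330 + 0.36Y
-330 + 0.36Y = 1218, so 0.36Y = 1548 and Y = 4300

Y = 4300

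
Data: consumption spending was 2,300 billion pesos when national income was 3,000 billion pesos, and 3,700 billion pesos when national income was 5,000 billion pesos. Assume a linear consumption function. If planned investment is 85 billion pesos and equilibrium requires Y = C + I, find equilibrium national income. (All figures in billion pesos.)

MPC = (3700 − 2300)/(5000 − 3000) = 1400/2000 = 0.7
a = 2300 − 0.7(3000) = 200
Equilibrium: Y = 200 + 0.7Y + 85
0.3Y = 285, so Y = 285/0.3 = 950

Y = 950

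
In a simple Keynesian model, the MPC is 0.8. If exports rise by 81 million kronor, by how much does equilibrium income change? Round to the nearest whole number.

The multiplier is 1/(1 − MPC) = 1/0.2.
ΔY = 81/0.2 = 405.00 ≈ 405

ΔY ≈ 405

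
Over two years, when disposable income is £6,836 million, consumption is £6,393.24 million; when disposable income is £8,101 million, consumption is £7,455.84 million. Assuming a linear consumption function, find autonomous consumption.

MPC = ΔC/ΔY = (7455.84 − 6393.24)/(8101 − 6836) = 1062.6/1265 = 0.84
a = C − MPC·Y = 6393.24 − 0.84(6836) = 6393.24 − 5742.24 = 651

a = 651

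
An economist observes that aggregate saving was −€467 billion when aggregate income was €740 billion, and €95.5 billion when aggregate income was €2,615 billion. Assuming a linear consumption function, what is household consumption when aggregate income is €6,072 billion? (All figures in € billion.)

C = 4939.4

MPS = ΔS/ΔY = (95.5 − (-467))/(2615 − 740) = 562.5/1875 = 0.3
MPC = 1 − MPS = 0.7
Autonomous saving = -467 − 0.3(740) = -689, so a = 689
C = 689 + 0.7(6072) = 689 + 4250.4 = 4939.4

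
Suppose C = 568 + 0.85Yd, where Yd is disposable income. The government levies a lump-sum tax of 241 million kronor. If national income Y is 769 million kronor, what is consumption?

C = 1016.8

Yd = Y − T = 769 − 241 = 528
C = 568 + 0.85(528) = 568 + 448.8 = 1016.8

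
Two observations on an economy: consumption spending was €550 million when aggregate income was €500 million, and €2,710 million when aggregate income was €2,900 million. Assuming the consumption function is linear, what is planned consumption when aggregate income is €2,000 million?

C = 1900

MPC = (2710 − 550)/(2900 − 500) = 2160/2400 = 0.9
a = 550 − 0.9(500) = 550 − 450 = 100
C = 100 + 0.9(2000) = 100 + 1800 = 1900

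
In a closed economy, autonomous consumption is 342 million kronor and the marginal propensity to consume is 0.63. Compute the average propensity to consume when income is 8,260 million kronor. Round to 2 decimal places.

C = 342 + 0.63(8260) = 5545.8
APC = C/Y = 5545.8/8260 = 0.67

APC = 0.67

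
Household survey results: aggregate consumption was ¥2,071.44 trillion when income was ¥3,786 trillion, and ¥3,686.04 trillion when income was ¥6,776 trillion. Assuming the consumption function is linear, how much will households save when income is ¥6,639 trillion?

MPC = (3686.04 − 2071.44)/(6776 − 3786) = 1614.6/2990 = 0.54
a = 2071.44 − 0.54(3786) = 2071.44 − 2044.44 = 27
C = 27 + 0.54(6639) = 3612.06
S = 6639 − 3612.06 = 3026.94

S = 3026.94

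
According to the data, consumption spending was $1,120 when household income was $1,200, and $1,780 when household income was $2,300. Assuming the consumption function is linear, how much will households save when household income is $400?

S = -240

MPC = (1780 − 1120)/(2300 − 1200) = 660/1100 = 0.6
a = 1120 − 0.6(1200) = 1120 − 720 = 400
C = 400 + 0.6(400) = 640
S = 400 − 640 = -240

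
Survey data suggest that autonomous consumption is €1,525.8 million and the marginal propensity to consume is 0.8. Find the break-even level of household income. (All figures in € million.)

At break-even, C = Y: 1525.8 + 0.8Y = Y
0.2Y = 1525.8, so Y = 1525.8/0.2 = 7629

Y = 7629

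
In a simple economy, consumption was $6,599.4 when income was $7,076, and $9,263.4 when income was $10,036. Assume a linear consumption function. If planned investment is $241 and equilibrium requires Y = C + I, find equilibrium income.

MPC = (9263.4 − 6599.4)/(10036 − 7076) = 2664/2960 = 0.9
a = 6599.4 − 0.9(7076) = 231
Equilibrium: Y = 231 + 0.9Y + 241
0.1Y = 472, so Y = 472/0.1 = 4720

Y = 4720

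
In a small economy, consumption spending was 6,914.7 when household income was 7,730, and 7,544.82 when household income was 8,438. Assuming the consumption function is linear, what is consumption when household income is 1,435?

MPC = (7544.82 − 6914.7)/(8438 − 7730) = 630.12/708 = 0.89
a = 6914.7 − 0.89(7730) = 6914.7 − 6879.7 = 35
C = 35 + 0.89(1435) = 35 + 1277.15 = 1312.15

C = 1312.15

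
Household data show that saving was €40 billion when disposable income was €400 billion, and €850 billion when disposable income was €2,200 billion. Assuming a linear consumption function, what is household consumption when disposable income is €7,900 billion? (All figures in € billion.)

MPS = ΔS/ΔY = (850 − 40)/(2200 − 400) = 810/1800 = 0.45
MPC = 1 − MPS = 0.55
Autonomous saving = 40 − 0.45(400) = -140, so a = 140
C = 140 + 0.55(7900) = 140 + 4345 = 4485

C = 4485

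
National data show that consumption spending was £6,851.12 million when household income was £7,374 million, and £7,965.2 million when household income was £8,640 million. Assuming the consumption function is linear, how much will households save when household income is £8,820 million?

S = 696.4

MPC = (7965.2 − 6851.12)/(8640 − 7374) = 1114.08/1266 = 0.88
a = 6851.12 − 0.88(7374) = 6851.12 − 6489.12 = 362
C = 362 + 0.88(8820) = 8123.6
S = 8820 − 8123.6 = 696.4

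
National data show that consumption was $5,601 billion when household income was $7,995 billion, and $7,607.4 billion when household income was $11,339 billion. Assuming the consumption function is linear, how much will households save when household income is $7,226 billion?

MPC = (7607.4 − 5601)/(11339 − 7995) = 2006.4/3344 = 0.6
a = 5601 − 0.6(7995) = 5601 − 4797 = 804
C = 804 + 0.6(7226) = 5139.6
S = 7226 − 5139.6 = 2086.4

S = 2086.4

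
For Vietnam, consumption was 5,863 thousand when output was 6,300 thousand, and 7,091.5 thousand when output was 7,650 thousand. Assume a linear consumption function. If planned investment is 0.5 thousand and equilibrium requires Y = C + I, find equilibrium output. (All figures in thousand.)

Y = 1450

MPC = (7091.5 − 5863)/(7650 − 6300) = 1228.5/1350 = 0.91
a = 5863 − 0.91(6300) = 130
Equilibrium: Y = 130 + 0.91Y + 0.5
0.09Y = 130.5, so Y = 130.5/0.09 = 1450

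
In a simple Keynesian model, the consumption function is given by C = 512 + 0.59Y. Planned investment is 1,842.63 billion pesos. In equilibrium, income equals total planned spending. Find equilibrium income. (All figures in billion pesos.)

Y = C + I = 512 + 0.59Y + 1842.63
Y − 0.59Y = 2354.63
0.41Y = 2354.63, so Y = 2354.63/0.41 = 5743

Y = 5743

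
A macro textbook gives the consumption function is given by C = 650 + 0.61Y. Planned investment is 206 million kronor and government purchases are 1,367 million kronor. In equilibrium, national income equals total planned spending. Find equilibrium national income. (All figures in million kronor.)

Y = 5700

Y = C + I + G = 650 + 0.61Y + 206 + 1367
Y − 0.61Y = 2223
0.39Y = 2223, so Y = 2223/0.39 = 5700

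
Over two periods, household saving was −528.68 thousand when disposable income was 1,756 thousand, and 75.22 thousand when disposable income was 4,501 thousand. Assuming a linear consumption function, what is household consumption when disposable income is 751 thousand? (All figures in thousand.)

C = 1500.78

MPS = ΔS/ΔY = (75.22 − (-528.68))/(4501 − 1756) = 603.9/2745 = 0.22
MPC = 1 − MPS = 0.78
Autonomous saving = -528.68 − 0.22(1756) = -915, so a = 915
C = 915 + 0.78(751) = 915 + 585.78 = 1500.78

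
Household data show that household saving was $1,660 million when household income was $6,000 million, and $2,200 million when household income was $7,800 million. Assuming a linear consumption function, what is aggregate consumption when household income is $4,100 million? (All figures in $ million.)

MPS = ΔS/ΔY = (2200 − 1660)/(7800 − 6000) = 540/1800 = 0.3
MPC = 1 − MPS = 0.7
Autonomous saving = 1660 − 0.3(6000) = -140, so a = 140
C = 140 + 0.7(4100) = 140 + 2870 = 3010

C = 3010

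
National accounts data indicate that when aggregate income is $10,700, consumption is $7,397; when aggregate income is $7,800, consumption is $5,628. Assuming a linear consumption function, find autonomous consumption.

a = 870

MPC = ΔC/ΔY = (7397 − 5628)/(10700 − 7800) = 1769/2900 = 0.61
a = C − MPC·Y = 5628 − 0.61(7800) = 5628 − 4758 = 870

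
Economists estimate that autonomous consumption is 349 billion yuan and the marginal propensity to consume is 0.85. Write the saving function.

S = -349 + 0.15Y

S = Y − C = Y − (349 + 0.85Y) = -349 + (1 − 0.85)Y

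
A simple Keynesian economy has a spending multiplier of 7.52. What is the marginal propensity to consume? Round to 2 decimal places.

k = 1/(1 − MPC), so 1 − MPC = 1/k = 1/7.52 = 0.1330
MPC = 1 − 0.1330 = 0.87

MPC = 0.87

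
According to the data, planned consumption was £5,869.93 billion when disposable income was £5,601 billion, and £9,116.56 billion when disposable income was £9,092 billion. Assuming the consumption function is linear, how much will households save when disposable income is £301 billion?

S = -639.93

MPC = (9116.56 − 5869.93)/(9092 − 5601) = 3246.63/3491 = 0.93
a = 5869.93 − 0.93(5601) = 5869.93 − 5208.93 = 661
C = 661 + 0.93(301) = 940.93
S = 301 − 940.93 = -639.93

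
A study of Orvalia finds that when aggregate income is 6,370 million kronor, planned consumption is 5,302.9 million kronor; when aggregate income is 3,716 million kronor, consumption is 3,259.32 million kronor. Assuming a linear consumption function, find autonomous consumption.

a = 398

MPC = ΔC/ΔY = (5302.9 − 3259.32)/(6370 − 3716) = 2043.58/2654 = 0.77
a = C − MPC·Y = 3259.32 − 0.77(3716) = 3259.32 − 2861.32 = 398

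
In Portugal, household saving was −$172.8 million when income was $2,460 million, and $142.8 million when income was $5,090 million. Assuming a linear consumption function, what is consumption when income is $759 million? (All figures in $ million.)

MPS = ΔS/ΔY = (142.8 − (-172.8))/(5090 − 2460) = 315.6/2630 = 0.12
MPC = 1 − MPS = 0.88
Autonomous saving = -172.8 − 0.12(2460) = -468, so a = 468
C = 468 + 0.88(759) = 468 + 667.92 = 1135.92

C = 1135.92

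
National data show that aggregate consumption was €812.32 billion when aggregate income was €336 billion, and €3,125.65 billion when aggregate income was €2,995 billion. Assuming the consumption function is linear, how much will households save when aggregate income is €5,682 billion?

MPC = (3125.65 − 812.32)/(2995 − 336) = 2313.33/2659 = 0.87
a = 812.32 − 0.87(336) = 812.32 − 292.32 = 520
C = 520 + 0.87(5682) = 5463.34
S = 5682 − 5463.34 = 218.66

S = 218.66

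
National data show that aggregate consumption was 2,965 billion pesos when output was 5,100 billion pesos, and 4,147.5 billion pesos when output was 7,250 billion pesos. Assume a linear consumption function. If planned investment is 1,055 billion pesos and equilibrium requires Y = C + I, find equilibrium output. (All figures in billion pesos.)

Y = 2700

MPC = (4147.5 − 2965)/(7250 − 5100) = 1182.5/2150 = 0.55
a = 2965 − 0.55(5100) = 160
Equilibrium: Y = 160 + 0.55Y + 1055
0.45Y = 1215, so Y = 1215/0.45 = 2700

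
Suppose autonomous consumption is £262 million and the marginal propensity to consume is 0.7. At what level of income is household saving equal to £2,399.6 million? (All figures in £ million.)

S = Y − C = -262 + 0.3Y
-262 + 0.3Y = 2399.6, so 0.3Y = 2661.6 and Y = 8872

Y = 8872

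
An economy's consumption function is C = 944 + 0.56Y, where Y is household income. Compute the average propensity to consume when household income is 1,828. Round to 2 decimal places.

APC = 1.08

C = 944 + 0.56(1828) = 1967.68
APC = C/Y = 1967.68/1828 = 1.08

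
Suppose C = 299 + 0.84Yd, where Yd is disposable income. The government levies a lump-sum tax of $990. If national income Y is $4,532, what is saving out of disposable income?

S = 267.72

Yd = Y − T = 4532 − 990 = 3542
C = 299 + 0.84(3542) = 299 + 2975.28 = 3274.28
S = Yd − C = 3542 − 3274.28 = 267.72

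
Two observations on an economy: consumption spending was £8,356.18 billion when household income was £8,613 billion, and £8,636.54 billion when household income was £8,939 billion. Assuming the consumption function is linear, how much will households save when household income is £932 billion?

MPC = (8636.54 − 8356.18)/(8939 − 8613) = 280.36/326 = 0.86
a = 8356.18 − 0.86(8613) = 8356.18 − 7407.18 = 949
C = 949 + 0.86(932) = 1750.52
S = 932 − 1750.52 = -818.52

S = -818.52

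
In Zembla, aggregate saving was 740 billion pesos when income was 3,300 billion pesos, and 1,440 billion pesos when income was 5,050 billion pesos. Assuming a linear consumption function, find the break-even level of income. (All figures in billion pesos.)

Y = 1450

MPS = ΔS/ΔY = (1440 − 740)/(5050 − 3300) = 700/1750 = 0.4
MPC = 1 − MPS = 0.6
From S(3300) = 740: −a + 0.4(3300) = 740, so a = 1320 − 740 = 580
Break-even (S = 0): Y = a/MPS = 580/0.4 = 1450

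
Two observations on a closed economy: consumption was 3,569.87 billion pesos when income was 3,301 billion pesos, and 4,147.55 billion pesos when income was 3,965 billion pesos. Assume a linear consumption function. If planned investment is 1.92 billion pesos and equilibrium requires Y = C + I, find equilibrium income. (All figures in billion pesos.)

Y = 5384

MPC = (4147.55 − 3569.87)/(3965 − 3301) = 577.68/664 = 0.87
a = 3569.87 − 0.87(3301) = 698
Equilibrium: Y = 698 + 0.87Y + 1.92
0.13Y = 699.92, so Y = 699.92/0.13 = 5384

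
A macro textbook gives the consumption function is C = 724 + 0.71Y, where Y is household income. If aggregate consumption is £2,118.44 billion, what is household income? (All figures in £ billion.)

Y = 1964

724 + 0.71Y = 2118.44
0.71Y = 1394.44, so Y = 1394.44/0.71 = 1964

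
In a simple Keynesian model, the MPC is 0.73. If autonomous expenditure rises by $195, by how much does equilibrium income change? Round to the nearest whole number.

ΔY ≈ 722

The multiplier is 1/(1 − MPC) = 1/0.27.
ΔY = 195/0.27 = 722.22 ≈ 722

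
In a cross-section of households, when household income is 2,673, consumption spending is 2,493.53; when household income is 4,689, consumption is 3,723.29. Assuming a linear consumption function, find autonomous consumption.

MPC = ΔC/ΔY = (3723.29 − 2493.53)/(4689 − 2673) = 1229.76/2016 = 0.61
a = C − MPC·Y = 2493.53 − 0.61(2673) = 2493.53 − 1630.53 = 863

a = 863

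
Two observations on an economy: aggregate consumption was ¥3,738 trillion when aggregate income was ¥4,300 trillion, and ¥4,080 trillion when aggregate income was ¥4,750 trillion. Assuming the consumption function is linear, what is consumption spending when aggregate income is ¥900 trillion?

MPC = (4080 − 3738)/(4750 − 4300) = 342/450 = 0.76
a = 3738 − 0.76(4300) = 3738 − 3268 = 470
C = 470 + 0.76(900) = 470 + 684 = 1154

C = 1154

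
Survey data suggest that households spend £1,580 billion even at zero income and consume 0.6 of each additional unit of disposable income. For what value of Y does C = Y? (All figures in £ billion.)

At break-even, C = Y: 1580 + 0.6Y = Y
0.4Y = 1580, so Y = 1580/0.4 = 3950

Y = 3950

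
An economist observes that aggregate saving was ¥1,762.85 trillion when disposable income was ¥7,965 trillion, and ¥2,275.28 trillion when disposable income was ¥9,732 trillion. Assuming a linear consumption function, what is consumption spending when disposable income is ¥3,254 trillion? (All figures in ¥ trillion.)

MPS = ΔS/ΔY = (2275.28 − 1762.85)/(9732 − 7965) = 512.43/1767 = 0.29
MPC = 1 − MPS = 0.71
Autonomous saving = 1762.85 − 0.29(7965) = -547, so a = 547
C = 547 + 0.71(3254) = 547 + 2310.34 = 2857.34

C = 2857.34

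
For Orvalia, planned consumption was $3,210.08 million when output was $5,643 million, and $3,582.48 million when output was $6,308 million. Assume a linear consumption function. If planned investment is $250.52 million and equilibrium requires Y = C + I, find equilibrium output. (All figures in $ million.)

MPC = (3582.48 − 3210.08)/(6308 − 5643) = 372.4/665 = 0.56
a = 3210.08 − 0.56(5643) = 50
Equilibrium: Y = 50 + 0.56Y + 250.52
0.44Y = 300.52, so Y = 300.52/0.44 = 683

Y = 683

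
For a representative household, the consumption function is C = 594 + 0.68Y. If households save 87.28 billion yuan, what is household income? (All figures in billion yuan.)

S = Y − C = -594 + 0.32Y
-594 + 0.32Y = 87.28, so 0.32Y = 681.28 and Y = 2129

Y = 2129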